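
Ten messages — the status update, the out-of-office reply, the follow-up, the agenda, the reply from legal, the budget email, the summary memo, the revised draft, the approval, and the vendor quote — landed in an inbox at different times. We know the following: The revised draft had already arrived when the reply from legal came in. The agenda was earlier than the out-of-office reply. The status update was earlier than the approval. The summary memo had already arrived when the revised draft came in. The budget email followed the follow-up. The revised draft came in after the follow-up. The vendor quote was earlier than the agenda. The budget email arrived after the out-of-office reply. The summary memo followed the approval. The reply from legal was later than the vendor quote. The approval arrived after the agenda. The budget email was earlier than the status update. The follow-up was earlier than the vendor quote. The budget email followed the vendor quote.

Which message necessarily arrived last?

Every other message has a chain of constraints placing it before the reply from legal, so the reply from legal is last.

the reply from legal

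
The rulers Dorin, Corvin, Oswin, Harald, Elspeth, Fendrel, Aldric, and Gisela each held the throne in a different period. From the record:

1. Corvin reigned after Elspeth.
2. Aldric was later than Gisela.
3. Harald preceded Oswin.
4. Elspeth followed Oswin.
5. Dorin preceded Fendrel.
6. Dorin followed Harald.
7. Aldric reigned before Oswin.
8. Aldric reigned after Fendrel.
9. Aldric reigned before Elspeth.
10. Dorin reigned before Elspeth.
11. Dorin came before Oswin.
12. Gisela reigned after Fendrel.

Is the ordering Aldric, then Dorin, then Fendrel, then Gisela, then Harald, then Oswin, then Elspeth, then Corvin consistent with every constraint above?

The constraints require Harald before Dorin, but in the proposed sequence Dorin appears ahead of Harald. That one violation is enough.

no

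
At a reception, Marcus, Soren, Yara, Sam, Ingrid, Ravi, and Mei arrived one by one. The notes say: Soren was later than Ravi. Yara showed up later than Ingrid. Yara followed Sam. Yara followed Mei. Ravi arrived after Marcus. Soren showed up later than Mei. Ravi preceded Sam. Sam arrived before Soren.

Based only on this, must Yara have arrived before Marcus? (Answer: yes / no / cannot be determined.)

Tracing the constraints gives Marcus → Ravi → Sam → Yara, so Marcus must come before Yara.
That means Yara cannot be before Marcus.

no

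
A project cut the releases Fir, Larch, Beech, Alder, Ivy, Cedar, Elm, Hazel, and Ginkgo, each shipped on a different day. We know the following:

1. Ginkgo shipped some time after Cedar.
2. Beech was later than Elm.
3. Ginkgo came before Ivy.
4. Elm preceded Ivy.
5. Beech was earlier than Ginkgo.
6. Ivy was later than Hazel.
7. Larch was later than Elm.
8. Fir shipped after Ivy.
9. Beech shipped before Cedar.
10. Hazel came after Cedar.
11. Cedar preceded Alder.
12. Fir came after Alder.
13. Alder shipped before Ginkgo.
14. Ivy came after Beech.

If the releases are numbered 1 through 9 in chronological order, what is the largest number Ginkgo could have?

Ginkgo must come before Fir and Ivy — 2 releases forced after it.
Everything else can be placed before Ginkgo in some valid order, so Ginkgo can sit as late as position 9 − 2 = 7.

7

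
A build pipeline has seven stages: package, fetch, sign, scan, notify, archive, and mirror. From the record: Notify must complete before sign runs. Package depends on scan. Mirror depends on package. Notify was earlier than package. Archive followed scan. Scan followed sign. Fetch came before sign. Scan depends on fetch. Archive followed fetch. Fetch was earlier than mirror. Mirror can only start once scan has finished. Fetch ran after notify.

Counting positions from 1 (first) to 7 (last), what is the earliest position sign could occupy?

Fetch and notify must both come before sign — 2 forced predecessors.
Nothing else is forced ahead of sign, so its earliest slot is position 2 + 1 = 3.

3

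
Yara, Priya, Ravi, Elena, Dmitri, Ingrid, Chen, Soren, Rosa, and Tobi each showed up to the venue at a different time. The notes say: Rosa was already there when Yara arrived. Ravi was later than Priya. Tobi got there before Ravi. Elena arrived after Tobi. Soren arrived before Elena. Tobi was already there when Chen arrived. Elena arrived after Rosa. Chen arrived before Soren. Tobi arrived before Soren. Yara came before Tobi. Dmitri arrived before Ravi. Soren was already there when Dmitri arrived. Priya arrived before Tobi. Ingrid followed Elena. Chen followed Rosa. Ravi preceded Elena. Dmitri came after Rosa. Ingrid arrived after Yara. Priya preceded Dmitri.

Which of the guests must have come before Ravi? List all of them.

Directly stated before Ravi: Dmitri, Priya, and Tobi.
Chen reaches Ravi via Chen → Soren → Dmitri → Ravi.
Rosa reaches Ravi via Rosa → Dmitri → Ravi.
Soren reaches Ravi via Soren → Dmitri → Ravi.
Likewise Yara reaches Ravi by chaining the stated constraints.

Chen, Dmitri, Priya, Rosa, Soren, Tobi, Yara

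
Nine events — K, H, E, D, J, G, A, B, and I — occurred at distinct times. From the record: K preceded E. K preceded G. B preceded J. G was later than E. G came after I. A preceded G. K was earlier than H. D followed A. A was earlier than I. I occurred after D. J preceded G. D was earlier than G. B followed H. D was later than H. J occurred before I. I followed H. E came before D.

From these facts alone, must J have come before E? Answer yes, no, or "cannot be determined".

No chain of stated constraints runs from J to E, and none runs from E to J either.
So the relative order of J and E is not fixed by the given facts.

cannot be determined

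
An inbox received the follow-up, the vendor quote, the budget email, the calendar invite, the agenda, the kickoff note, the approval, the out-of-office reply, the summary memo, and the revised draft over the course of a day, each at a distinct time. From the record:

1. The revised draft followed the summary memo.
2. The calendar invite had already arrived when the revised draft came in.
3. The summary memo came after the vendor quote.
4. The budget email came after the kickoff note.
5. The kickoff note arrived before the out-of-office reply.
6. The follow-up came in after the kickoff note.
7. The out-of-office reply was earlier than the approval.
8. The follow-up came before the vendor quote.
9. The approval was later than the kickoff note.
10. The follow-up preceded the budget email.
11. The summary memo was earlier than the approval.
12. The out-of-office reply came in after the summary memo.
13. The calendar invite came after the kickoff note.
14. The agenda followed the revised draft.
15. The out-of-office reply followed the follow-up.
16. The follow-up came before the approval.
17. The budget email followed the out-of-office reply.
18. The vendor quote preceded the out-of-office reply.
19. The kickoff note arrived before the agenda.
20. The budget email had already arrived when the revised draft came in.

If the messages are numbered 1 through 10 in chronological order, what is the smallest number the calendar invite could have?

The kickoff note must come before the calendar invite — 1 forced predecessor.
Nothing else is forced ahead of the calendar invite, so its earliest slot is position 1 + 1 = 2.

2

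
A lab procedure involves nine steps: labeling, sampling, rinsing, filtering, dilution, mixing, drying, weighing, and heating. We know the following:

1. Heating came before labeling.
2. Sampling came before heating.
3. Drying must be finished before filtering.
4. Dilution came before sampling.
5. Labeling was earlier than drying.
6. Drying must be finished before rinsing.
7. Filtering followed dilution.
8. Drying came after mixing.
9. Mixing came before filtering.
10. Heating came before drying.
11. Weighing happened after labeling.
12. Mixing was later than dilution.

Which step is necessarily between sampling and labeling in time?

heating

Tracing the constraints gives sampling → heating → labeling, so heating sits after sampling and before labeling.
No other step is forced both after sampling and before labeling.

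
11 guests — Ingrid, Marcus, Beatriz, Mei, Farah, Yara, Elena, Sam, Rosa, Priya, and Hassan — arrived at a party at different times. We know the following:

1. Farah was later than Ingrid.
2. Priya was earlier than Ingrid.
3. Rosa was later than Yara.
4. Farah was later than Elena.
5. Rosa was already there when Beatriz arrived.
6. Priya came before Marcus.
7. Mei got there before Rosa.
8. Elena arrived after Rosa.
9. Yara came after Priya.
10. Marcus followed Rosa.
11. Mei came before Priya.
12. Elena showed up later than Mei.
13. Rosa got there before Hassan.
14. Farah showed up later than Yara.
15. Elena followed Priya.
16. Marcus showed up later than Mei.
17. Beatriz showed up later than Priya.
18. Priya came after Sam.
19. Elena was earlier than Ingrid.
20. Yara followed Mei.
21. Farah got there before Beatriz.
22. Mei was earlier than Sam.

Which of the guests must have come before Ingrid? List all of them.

Directly stated before Ingrid: Elena and Priya.
Mei reaches Ingrid via Mei → Elena → Ingrid.
Rosa reaches Ingrid via Rosa → Elena → Ingrid.
Sam reaches Ingrid via Sam → Priya → Ingrid.
Likewise Yara reaches Ingrid by chaining the stated constraints.
No chain forces Marcus (or any of the others) ahead of Ingrid.

Elena, Mei, Priya, Rosa, Sam, Yara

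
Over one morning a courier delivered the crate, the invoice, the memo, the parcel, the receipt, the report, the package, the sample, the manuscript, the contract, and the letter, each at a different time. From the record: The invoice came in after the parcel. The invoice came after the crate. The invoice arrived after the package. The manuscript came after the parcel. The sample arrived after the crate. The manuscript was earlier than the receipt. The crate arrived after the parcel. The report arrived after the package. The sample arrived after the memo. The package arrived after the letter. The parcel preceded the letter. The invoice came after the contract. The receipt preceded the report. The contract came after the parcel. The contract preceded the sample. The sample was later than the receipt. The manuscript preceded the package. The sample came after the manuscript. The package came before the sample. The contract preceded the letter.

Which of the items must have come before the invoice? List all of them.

Directly stated before the invoice: the contract, the crate, the package, and the parcel.
The letter reaches the invoice via the letter → the package → the invoice.
The manuscript reaches the invoice via the manuscript → the package → the invoice.
No chain forces the memo (or any of the others) ahead of the invoice.

the contract, the crate, the letter, the manuscript, the package, the parcel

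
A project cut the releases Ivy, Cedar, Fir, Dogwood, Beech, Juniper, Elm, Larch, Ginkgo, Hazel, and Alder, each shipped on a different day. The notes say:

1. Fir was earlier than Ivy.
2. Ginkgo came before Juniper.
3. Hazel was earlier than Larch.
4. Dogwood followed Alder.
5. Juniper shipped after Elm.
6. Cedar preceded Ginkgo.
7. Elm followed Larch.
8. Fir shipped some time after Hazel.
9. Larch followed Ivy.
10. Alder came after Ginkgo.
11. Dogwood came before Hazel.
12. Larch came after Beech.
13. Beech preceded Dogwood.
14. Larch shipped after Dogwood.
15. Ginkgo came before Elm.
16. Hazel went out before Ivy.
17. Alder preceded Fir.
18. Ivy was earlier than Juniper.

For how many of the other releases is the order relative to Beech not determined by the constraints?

3

Forced after Beech: Dogwood, Elm, Fir, Hazel, Ivy, Juniper, and Larch.
That leaves Alder, Cedar, and Ginkgo with no forced order relative to Beech — 3.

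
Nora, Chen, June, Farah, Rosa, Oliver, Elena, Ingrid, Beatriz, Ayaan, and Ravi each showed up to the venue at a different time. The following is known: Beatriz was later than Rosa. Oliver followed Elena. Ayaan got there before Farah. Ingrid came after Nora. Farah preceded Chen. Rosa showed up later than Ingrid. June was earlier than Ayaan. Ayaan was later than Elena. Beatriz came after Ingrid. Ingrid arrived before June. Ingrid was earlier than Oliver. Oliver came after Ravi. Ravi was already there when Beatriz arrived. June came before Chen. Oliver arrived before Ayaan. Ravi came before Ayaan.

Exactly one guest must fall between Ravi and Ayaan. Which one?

Tracing the constraints gives Ravi → Oliver → Ayaan, so Oliver sits after Ravi and before Ayaan.
No other guest is forced both after Ravi and before Ayaan.

Oliver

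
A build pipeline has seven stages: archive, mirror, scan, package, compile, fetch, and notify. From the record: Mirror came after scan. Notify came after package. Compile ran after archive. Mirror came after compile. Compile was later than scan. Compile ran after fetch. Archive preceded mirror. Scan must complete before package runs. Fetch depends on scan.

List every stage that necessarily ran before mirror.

archive, compile, fetch, scan

Directly stated before mirror: archive, compile, and scan.
Fetch reaches mirror via fetch → compile → mirror.
No chain forces package (or any of the others) ahead of mirror.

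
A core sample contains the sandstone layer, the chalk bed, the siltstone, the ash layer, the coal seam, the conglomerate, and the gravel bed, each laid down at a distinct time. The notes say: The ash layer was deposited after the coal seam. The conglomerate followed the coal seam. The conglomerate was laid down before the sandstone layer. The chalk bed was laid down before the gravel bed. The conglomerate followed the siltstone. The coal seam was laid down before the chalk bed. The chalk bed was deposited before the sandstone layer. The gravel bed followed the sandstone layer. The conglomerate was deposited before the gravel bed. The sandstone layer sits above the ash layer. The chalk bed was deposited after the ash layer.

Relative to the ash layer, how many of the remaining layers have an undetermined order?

Forced before the ash layer: the coal seam; forced after the ash layer: the chalk bed, the gravel bed, and the sandstone layer.
That leaves the conglomerate and the siltstone with no forced order relative to the ash layer — 2.

2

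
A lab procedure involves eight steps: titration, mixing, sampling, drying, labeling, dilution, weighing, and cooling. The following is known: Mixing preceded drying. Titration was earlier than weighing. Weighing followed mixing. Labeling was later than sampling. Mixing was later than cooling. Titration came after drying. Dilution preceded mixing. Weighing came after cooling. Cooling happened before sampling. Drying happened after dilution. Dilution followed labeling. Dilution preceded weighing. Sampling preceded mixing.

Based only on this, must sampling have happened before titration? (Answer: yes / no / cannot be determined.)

yes

Chain the constraints: sampling → mixing → drying → titration. Each link is directly stated, so sampling comes before titration.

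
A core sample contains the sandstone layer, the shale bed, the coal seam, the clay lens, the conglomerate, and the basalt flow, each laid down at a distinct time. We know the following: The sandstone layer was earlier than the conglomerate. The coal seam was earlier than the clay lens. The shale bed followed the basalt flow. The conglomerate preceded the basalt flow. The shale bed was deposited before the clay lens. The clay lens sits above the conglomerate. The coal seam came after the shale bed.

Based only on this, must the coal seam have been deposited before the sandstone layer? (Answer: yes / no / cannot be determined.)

no

Tracing the constraints gives the sandstone layer → the conglomerate → the basalt flow → the shale bed → the coal seam, so the sandstone layer must come before the coal seam.
That means the coal seam cannot be before the sandstone layer.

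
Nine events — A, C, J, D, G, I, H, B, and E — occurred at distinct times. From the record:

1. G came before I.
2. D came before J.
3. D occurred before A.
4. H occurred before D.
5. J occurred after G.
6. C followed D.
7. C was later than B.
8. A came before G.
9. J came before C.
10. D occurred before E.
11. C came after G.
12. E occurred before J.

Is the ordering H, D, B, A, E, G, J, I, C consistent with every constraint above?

yes

Check each stated constraint against the proposed order — e.g. B is ahead of C; D is ahead of C. Every pair is in the required order; nothing is violated.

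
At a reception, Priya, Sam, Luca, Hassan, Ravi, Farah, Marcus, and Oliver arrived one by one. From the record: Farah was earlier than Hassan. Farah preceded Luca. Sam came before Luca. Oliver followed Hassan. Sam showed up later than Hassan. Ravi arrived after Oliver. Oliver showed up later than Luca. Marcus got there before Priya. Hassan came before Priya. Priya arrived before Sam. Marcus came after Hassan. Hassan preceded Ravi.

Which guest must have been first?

Farah

Farah has a chain of constraints placing them before every other guest, so Farah must be first.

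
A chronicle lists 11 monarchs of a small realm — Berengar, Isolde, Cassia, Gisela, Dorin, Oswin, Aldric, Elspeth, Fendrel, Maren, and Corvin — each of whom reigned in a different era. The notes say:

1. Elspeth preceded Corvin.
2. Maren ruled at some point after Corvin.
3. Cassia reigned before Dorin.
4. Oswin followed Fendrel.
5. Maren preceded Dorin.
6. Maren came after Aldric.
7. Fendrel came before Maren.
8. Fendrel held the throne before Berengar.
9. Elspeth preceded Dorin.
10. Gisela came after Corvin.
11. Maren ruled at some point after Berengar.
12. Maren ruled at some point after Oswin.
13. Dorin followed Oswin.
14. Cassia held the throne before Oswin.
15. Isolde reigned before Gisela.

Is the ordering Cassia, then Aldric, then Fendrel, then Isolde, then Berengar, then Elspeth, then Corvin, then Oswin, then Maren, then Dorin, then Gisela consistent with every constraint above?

Check each stated constraint against the proposed order — e.g. Isolde is ahead of Gisela; Cassia is ahead of Dorin. Every pair is in the required order; nothing is violated.

yes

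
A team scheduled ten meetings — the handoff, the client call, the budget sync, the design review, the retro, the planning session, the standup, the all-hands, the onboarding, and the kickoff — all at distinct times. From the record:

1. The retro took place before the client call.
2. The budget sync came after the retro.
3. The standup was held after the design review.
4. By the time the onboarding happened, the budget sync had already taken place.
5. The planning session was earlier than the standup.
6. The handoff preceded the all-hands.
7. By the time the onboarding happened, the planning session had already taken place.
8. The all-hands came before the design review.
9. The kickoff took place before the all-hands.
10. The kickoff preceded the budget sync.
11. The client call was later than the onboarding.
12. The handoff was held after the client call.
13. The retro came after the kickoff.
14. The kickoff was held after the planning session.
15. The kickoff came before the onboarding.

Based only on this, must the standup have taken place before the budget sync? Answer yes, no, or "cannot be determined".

Tracing the constraints gives the budget sync → the onboarding → the client call → the handoff → the all-hands → the design review → the standup, so the budget sync must come before the standup.
That means the standup cannot be before the budget sync.

no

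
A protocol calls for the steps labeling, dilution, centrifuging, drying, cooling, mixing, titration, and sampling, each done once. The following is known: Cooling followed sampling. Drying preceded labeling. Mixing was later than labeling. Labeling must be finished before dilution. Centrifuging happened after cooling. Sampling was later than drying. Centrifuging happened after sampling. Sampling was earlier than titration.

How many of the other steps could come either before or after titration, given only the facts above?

Forced before titration: drying and sampling.
That leaves centrifuging, cooling, dilution, labeling, and mixing with no forced order relative to titration — 5.

5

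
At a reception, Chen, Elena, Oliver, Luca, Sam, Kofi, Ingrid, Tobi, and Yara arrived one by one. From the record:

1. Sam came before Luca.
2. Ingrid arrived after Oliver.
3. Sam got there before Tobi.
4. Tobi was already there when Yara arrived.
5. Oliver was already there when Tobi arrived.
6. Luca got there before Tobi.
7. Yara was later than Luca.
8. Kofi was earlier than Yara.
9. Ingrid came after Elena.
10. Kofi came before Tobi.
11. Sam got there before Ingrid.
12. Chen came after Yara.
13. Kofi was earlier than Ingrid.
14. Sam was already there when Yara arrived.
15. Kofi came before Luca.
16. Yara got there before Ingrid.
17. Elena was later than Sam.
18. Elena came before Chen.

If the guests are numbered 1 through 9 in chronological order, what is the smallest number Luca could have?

Kofi and Sam must both come before Luca — 2 forced predecessors.
Nothing else is forced ahead of Luca, so their earliest slot is position 2 + 1 = 3.

3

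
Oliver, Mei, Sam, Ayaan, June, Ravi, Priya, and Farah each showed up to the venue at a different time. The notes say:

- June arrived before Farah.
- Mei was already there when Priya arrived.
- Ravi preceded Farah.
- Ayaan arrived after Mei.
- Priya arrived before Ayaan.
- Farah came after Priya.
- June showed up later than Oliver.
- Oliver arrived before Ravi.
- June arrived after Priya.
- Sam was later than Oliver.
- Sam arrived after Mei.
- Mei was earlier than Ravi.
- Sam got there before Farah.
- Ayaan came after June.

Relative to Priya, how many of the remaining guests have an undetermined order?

Forced before Priya: Mei; forced after Priya: Ayaan, Farah, and June.
That leaves Oliver, Ravi, and Sam with no forced order relative to Priya — 3.

3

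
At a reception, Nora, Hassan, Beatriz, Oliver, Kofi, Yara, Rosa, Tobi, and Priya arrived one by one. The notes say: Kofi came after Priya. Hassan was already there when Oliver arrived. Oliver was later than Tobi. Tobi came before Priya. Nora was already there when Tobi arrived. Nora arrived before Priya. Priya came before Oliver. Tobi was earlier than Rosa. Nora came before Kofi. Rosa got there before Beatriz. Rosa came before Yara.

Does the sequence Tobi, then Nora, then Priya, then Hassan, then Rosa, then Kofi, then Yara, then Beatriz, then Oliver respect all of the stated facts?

The constraints require Nora before Tobi, but in the proposed sequence Tobi appears ahead of Nora. That one violation is enough.

no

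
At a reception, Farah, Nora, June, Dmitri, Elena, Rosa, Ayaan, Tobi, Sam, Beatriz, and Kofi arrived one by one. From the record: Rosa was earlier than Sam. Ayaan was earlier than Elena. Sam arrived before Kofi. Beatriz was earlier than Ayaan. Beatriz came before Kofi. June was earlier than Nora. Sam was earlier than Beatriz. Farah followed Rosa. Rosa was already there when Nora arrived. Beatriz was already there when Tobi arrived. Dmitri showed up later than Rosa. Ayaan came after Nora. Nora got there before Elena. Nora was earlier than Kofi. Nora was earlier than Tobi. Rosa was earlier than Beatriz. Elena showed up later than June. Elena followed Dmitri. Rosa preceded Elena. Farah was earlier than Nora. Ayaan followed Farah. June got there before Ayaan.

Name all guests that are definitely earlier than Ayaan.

Directly stated before Ayaan: Beatriz, Farah, June, and Nora.
Rosa reaches Ayaan via Rosa → Beatriz → Ayaan.
Sam reaches Ayaan via Sam → Beatriz → Ayaan.
No chain forces Elena (or any of the others) ahead of Ayaan.

Beatriz, Farah, June, Nora, Rosa, Sam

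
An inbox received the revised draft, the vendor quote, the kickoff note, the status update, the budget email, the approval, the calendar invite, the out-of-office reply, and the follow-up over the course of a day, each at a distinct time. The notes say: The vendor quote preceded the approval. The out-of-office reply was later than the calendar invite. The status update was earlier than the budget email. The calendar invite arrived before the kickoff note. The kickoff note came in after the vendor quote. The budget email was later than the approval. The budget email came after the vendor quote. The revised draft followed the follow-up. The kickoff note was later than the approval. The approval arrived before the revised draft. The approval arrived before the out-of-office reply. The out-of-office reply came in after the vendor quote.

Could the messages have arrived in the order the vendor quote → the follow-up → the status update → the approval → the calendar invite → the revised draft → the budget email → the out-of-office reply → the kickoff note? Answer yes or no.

yes

Check each stated constraint against the proposed order — e.g. the vendor quote is ahead of the out-of-office reply; the vendor quote is ahead of the kickoff note. Every pair is in the required order; nothing is violated.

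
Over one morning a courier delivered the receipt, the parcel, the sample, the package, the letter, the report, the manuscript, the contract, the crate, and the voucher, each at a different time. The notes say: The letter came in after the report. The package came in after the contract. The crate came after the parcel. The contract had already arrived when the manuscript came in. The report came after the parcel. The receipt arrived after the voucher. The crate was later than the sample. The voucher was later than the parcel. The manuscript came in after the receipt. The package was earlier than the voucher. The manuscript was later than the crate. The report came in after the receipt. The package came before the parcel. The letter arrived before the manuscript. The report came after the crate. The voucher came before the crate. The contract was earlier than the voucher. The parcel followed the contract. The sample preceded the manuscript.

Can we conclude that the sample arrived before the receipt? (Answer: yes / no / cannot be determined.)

cannot be determined

No chain of stated constraints runs from the sample to the receipt, and none runs from the receipt to the sample either.
So the relative order of the sample and the receipt is not fixed by the given facts.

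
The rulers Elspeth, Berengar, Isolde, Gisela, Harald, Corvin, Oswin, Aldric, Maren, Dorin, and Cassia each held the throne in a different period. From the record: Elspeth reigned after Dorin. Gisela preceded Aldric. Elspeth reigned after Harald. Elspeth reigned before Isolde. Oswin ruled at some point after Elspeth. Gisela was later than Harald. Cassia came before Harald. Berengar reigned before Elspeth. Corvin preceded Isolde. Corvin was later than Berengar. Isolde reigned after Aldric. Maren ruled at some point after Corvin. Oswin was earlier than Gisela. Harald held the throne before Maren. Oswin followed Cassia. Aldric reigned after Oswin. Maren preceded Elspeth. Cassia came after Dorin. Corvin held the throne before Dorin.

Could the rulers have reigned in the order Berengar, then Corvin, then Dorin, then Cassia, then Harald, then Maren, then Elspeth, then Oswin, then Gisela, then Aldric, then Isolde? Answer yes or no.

yes

Check each stated constraint against the proposed order — e.g. Berengar is ahead of Elspeth; Corvin is ahead of Isolde. Every pair is in the required order; nothing is violated.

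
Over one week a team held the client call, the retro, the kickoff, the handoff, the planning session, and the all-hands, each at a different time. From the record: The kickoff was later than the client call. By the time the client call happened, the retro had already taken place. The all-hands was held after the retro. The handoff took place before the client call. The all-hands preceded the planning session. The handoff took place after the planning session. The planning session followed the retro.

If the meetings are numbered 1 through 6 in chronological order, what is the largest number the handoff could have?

The handoff must come before the client call and the kickoff — 2 meetings forced after it.
Everything else can be placed before the handoff in some valid order, so the handoff can sit as late as position 6 − 2 = 4.

4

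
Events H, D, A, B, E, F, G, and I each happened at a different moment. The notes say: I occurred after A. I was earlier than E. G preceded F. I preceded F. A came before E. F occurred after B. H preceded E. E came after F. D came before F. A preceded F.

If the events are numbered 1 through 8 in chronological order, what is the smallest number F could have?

6

A, B, D, G, and I must all come before F — 5 forced predecessors.
Nothing else is forced ahead of F, so its earliest slot is position 5 + 1 = 6.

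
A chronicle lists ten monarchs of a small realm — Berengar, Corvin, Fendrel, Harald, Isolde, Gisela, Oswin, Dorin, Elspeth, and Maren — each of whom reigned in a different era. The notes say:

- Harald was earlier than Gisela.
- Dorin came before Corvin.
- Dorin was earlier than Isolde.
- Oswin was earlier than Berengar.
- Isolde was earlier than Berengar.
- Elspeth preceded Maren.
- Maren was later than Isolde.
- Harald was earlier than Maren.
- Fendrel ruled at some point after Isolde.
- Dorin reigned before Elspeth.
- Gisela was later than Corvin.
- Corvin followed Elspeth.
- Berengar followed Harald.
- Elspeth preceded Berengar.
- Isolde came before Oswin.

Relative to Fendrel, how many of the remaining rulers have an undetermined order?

7

Forced before Fendrel: Dorin and Isolde.
That leaves Berengar, Corvin, Elspeth, Gisela, Harald, Maren, and Oswin with no forced order relative to Fendrel — 7.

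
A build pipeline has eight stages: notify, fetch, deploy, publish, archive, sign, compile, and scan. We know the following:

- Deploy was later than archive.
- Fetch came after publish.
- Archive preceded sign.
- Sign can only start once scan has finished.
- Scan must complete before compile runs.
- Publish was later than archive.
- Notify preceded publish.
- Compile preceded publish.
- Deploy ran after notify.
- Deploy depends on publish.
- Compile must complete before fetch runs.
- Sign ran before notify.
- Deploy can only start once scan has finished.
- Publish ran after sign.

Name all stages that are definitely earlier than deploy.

Directly stated before deploy: archive, notify, publish, and scan.
Compile reaches deploy via compile → publish → deploy.
Sign reaches deploy via sign → publish → deploy.
No chain forces fetch ahead of deploy.

archive, compile, notify, publish, scan, sign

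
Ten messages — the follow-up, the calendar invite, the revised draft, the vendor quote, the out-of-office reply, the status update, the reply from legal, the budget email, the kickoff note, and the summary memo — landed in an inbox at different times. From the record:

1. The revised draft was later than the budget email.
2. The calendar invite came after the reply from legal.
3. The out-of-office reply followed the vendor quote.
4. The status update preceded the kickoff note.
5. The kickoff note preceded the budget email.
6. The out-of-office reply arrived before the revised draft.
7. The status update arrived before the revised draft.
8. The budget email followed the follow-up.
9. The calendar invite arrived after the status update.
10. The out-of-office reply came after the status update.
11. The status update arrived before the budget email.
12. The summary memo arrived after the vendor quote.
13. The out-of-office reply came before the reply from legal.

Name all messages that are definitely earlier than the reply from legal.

the out-of-office reply, the status update, the vendor quote

Directly stated before the reply from legal: the out-of-office reply.
The status update reaches the reply from legal via the status update → the out-of-office reply → the reply from legal.
The vendor quote reaches the reply from legal via the vendor quote → the out-of-office reply → the reply from legal.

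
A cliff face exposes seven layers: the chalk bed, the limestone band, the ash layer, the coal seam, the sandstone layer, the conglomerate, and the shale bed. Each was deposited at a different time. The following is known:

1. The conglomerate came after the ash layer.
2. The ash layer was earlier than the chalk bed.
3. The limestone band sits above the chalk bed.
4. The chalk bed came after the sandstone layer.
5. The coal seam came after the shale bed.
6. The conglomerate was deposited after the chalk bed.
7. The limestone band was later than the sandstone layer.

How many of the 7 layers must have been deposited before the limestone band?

Directly stated before the limestone band: the chalk bed and the sandstone layer.
The ash layer reaches the limestone band via the ash layer → the chalk bed → the limestone band.
That's the ash layer, the chalk bed, and the sandstone layer — 3 in all.

3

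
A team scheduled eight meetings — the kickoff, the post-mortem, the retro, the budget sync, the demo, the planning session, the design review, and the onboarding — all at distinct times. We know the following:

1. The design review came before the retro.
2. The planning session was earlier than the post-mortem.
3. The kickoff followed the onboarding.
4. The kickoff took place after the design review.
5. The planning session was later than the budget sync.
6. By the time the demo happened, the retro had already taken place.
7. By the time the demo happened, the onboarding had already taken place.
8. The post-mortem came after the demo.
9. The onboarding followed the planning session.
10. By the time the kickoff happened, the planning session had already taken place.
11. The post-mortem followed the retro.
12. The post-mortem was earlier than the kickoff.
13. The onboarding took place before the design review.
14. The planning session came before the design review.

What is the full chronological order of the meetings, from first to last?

the budget sync, the planning session, the onboarding, the design review, the retro, the demo, the post-mortem, the kickoff

The constraints fix every adjacent pair, so only one ordering works:
the budget sync → the planning session → the onboarding → the design review → the retro → the demo → the post-mortem → the kickoff.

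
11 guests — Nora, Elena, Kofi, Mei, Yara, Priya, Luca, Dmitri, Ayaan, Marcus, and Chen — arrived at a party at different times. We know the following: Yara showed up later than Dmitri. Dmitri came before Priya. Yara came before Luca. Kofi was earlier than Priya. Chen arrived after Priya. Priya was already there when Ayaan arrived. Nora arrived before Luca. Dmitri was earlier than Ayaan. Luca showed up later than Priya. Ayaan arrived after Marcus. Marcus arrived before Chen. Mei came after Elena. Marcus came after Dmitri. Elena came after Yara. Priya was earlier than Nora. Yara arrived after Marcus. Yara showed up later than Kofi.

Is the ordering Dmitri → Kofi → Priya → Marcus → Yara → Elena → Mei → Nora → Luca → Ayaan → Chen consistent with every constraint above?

yes

Check each stated constraint against the proposed order — e.g. Priya is ahead of Chen; Dmitri is ahead of Ayaan. Every pair is in the required order; nothing is violated.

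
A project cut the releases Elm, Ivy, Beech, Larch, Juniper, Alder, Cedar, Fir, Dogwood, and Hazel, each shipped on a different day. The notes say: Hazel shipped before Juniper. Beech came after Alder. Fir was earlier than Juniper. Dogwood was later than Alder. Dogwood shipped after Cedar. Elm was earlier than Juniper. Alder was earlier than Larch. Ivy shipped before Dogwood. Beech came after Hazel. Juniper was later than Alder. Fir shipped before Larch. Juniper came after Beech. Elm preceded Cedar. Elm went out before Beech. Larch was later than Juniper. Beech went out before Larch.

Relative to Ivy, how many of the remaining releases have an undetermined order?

Forced after Ivy: Dogwood.
That leaves Alder, Beech, Cedar, Elm, Fir, Hazel, Juniper, and Larch with no forced order relative to Ivy — 8.

8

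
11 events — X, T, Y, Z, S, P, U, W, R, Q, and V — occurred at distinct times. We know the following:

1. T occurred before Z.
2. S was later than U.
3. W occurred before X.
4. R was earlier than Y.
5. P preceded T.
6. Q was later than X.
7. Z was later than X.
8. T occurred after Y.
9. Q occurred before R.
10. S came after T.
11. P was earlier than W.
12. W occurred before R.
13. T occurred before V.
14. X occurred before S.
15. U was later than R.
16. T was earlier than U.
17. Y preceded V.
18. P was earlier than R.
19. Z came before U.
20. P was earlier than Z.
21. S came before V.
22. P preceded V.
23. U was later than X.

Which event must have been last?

Every other event has a chain of constraints placing it before V, so V is last.

V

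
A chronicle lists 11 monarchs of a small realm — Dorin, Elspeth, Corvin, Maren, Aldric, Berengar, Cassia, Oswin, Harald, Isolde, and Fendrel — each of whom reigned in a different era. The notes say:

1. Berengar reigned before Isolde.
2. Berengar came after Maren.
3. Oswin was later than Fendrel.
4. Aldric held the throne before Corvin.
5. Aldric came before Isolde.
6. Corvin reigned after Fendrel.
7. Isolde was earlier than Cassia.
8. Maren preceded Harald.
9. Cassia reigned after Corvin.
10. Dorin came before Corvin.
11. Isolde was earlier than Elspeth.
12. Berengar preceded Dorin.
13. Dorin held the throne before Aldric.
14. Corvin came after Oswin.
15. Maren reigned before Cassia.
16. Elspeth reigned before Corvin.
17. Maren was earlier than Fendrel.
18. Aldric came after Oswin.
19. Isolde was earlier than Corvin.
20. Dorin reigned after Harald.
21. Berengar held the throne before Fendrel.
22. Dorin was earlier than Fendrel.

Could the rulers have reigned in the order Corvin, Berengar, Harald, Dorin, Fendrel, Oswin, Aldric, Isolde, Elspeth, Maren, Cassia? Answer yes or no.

no

The constraints require Maren before Berengar, but in the proposed sequence Berengar appears ahead of Maren. That one violation is enough.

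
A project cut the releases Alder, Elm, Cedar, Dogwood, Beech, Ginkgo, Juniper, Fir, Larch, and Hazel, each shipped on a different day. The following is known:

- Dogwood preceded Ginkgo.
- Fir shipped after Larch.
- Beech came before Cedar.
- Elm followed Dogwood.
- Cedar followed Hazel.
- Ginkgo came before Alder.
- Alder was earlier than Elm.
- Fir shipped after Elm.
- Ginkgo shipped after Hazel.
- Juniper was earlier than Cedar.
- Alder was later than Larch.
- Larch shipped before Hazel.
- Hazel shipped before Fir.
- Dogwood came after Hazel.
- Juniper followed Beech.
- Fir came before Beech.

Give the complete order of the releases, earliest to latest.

Larch, Hazel, Dogwood, Ginkgo, Alder, Elm, Fir, Beech, Juniper, Cedar

The constraints fix every adjacent pair, so only one ordering works:
Larch → Hazel → Dogwood → Ginkgo → Alder → Elm → Fir → Beech → Juniper → Cedar.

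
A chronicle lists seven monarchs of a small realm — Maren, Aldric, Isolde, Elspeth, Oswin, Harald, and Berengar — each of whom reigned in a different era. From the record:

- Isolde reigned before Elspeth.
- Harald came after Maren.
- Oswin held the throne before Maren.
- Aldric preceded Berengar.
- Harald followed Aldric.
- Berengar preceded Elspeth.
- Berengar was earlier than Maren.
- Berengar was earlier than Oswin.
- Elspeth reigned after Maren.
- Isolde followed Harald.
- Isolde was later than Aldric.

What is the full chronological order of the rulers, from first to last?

Aldric, Berengar, Oswin, Maren, Harald, Isolde, Elspeth

The constraints fix every adjacent pair, so only one ordering works:
Aldric → Berengar → Oswin → Maren → Harald → Isolde → Elspeth.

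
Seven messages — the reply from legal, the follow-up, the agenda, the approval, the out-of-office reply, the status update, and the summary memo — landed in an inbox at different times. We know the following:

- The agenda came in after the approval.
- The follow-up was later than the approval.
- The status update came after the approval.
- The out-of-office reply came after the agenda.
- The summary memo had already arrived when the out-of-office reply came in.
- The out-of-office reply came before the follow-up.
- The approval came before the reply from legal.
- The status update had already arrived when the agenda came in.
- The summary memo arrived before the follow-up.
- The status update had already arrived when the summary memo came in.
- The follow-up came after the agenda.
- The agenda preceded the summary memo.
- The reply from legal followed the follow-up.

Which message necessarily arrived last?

Every other message has a chain of constraints placing it before the reply from legal, so the reply from legal is last.

the reply from legal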